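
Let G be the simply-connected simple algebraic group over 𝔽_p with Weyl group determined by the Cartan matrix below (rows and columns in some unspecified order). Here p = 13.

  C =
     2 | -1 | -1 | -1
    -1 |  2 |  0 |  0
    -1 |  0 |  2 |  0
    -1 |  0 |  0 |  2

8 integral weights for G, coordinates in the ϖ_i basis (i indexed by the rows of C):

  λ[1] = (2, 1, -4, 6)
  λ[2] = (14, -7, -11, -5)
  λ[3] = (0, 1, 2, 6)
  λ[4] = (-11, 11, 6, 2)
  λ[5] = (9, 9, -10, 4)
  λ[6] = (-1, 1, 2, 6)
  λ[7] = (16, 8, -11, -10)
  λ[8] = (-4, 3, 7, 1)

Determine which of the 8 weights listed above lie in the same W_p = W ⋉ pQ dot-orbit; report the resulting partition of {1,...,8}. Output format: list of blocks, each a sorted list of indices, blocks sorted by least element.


Dynkin diagram of C (from the 6 off-diagonal −1 entries): D_4.

Ā_13 reps of the 8 weights (D_4, coords as presented):

  λ_1 → (0, 2, 3, 7);  λ_2 → (2, 1, 5, 1);  λ_3 → (0, 2, 3, 7);  λ_4 → (0, 2, 3, 7);  λ_5 → (0, 2, 3, 7);  λ_6 → (0, 2, 3, 7);  λ_7 → (0, 4, 3, 4);  λ_8 → (2, 1, 5, 1)

The 8 indices split into 3 linkage classes (same alcove rep ⇔ same W_13-dot-orbit):

[[1, 3, 4, 5, 6], [2, 8], [7]]


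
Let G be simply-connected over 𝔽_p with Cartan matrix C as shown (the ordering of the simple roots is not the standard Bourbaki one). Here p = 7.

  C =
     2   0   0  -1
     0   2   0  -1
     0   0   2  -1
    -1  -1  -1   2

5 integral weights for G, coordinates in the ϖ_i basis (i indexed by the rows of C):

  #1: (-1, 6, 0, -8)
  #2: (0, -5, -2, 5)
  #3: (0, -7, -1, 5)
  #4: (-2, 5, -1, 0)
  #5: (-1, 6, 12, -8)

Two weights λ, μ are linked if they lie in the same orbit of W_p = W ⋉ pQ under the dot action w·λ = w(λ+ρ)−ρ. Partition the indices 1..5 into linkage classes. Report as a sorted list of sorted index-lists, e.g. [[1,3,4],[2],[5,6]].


Type D_4, rank 4, |W|=192; reorder rows/cols to standard.

Folding the 5 weights λ_j+ρ into Ā_7 (reps in the given 4-coord order):

  [1] (1, 6, 0, 0);  [2] (1, 4, 1, 0);  [3] (1, 6, 0, 0);  [4] (1, 6, 0, 0);  [5] (1, 6, 0, 0)

Grouping the 5 weights by Ā_7-representative: 2 linkage classes.

[[1, 3, 4, 5], [2]]


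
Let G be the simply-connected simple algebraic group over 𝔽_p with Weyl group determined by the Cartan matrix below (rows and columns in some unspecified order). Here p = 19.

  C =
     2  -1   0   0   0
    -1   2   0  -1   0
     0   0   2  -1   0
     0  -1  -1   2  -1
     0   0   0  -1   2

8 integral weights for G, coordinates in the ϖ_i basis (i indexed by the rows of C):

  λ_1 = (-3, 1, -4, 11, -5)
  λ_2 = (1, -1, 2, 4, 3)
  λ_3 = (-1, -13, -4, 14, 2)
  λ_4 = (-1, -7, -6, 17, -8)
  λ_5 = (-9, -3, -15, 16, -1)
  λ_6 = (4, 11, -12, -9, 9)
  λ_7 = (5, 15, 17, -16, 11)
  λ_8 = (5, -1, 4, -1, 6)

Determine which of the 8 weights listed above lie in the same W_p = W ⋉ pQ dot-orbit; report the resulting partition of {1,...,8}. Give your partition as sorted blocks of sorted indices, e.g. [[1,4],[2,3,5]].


Dynkin diagram of C (from the 8 off-diagonal −1 entries): D_5.

λ_j+ρ reflected into Ā_19 (⟨·,θ^∨⟩≤19); 5-tuples as given:

    [1] (2, 0, 3, 5, 4)
    [2] (2, 0, 3, 5, 4)
    [3] (12, 0, 3, 0, 3)
    [4] (6, 0, 5, 0, 7)
    [5] (2, 1, 7, 0, 7)
    [6] (2, 0, 3, 5, 4)
    [7] (12, 0, 3, 0, 3)
    [8] (6, 0, 5, 0, 7)

Grouping the 8 weights by Ā_19-representative: 4 linkage classes.

[[1, 2, 6], [3, 7], [4, 8], [5]]


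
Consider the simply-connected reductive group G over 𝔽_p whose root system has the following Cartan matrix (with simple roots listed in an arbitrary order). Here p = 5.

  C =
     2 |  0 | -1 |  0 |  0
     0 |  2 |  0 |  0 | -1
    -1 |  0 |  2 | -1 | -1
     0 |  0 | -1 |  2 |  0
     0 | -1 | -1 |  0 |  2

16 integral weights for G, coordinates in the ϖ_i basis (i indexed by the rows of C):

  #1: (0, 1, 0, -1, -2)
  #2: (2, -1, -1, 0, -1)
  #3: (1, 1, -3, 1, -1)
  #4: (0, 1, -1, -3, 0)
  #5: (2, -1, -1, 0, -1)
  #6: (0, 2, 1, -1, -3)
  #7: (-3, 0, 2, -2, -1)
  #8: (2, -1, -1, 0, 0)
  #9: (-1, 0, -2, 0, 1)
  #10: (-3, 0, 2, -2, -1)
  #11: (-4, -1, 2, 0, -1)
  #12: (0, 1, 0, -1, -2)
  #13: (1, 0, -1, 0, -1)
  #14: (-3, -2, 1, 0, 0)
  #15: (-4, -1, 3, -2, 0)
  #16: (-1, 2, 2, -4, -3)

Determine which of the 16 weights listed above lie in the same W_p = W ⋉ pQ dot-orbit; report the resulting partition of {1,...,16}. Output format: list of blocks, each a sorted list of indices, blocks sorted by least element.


C ↔ D_5 under row/col permutation; |W(D_5)| = 1920.

W_5-reps of the 16 weights in Ā_5 (same 5-coord order as C):

  1: (1, 1, 0, 0, 1)
  2: (3, 0, 0, 1, 0)
  3: (0, 0, 0, 0, 2)
  4: (1, 1, 0, 0, 1)
  5: (3, 0, 0, 1, 0)
  6: (1, 1, 0, 0, 1)
  7: (2, 1, 0, 1, 0)
  8: (3, 0, 0, 1, 0)
  9: (1, 1, 0, 0, 1)
  10: (2, 1, 0, 1, 0)
  11: (3, 0, 0, 1, 0)
  12: (1, 1, 0, 0, 1)
  13: (2, 1, 0, 1, 0)
  14: (2, 1, 0, 1, 0)
  15: (3, 0, 0, 1, 0)
  16: (2, 1, 0, 1, 0)

Linkage partition of the 16 weights (4 classes, p=5):

[[1, 4, 6, 9, 12], [2, 5, 8, 11, 15], [3], [7, 10, 13, 14, 16]]


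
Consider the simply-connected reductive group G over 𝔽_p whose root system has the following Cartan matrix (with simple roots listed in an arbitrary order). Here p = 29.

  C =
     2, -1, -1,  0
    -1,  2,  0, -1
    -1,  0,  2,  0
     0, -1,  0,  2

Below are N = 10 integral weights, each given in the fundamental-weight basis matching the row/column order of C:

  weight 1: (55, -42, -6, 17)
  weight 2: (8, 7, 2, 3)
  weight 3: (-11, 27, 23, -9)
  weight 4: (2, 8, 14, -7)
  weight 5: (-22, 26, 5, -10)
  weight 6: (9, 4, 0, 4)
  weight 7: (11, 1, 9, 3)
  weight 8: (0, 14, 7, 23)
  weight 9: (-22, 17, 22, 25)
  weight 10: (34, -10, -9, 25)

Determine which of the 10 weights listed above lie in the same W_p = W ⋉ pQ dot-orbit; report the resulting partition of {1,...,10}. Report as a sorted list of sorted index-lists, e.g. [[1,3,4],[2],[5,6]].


A_4 Cartan matrix, 4 simple roots permuted; ρ=(1,1,1,1).

λ_j+ρ reflected into Ā_29 (⟨·,θ^∨⟩≤29); 4-tuples as given:

  λ_1+ρ ↦ (12, 2, 10, 4);  λ_2+ρ ↦ (9, 8, 3, 4);  λ_3+ρ ↦ (10, 5, 1, 5);  λ_4+ρ ↦ (3, 3, 15, 6);  λ_5+ρ ↦ (3, 3, 15, 6);  λ_6+ρ ↦ (10, 5, 1, 5);  λ_7+ρ ↦ (12, 2, 10, 4);  λ_8+ρ ↦ (10, 5, 1, 5);  λ_9+ρ ↦ (3, 3, 15, 6);  λ_10+ρ ↦ (3, 3, 15, 6)

The 10 indices split into 4 linkage classes (same alcove rep ⇔ same W_29-dot-orbit):

[[1, 7], [2], [3, 6, 8], [4, 5, 9, 10]]


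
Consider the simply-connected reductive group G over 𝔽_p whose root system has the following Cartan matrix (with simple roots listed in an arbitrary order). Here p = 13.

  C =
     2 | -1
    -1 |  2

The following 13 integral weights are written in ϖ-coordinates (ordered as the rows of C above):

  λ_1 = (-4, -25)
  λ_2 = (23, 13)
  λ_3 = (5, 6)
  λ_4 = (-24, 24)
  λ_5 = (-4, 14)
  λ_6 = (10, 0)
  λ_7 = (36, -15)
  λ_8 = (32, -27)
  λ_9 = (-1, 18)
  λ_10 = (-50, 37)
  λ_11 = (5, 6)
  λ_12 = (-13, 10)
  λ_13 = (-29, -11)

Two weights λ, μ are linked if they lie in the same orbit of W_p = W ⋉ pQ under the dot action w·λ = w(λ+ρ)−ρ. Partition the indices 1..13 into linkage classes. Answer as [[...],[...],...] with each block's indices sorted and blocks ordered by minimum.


Root system A_2: the 2×2 matrix C matches after relabeling.

λ_j+ρ reflected into Ā_13 (⟨·,θ^∨⟩≤13); 2-tuples as given:

    λ_1 → (1, 10)
    λ_2 → (11, 1)
    λ_3 → (6, 7)
    λ_4 → (1, 10)
    λ_5 → (1, 10)
    λ_6 → (11, 1)
    λ_7 → (10, 1)
    λ_8 → (6, 7)
    λ_9 → (6, 7)
    λ_10 → (1, 10)
    λ_11 → (6, 7)
    λ_12 → (11, 1)
    λ_13 → (1, 10)

Partition of {1..13} into 4 W_13-dot-orbits:

[[1, 4, 5, 10, 13], [2, 6, 12], [3, 8, 9, 11], [7]]


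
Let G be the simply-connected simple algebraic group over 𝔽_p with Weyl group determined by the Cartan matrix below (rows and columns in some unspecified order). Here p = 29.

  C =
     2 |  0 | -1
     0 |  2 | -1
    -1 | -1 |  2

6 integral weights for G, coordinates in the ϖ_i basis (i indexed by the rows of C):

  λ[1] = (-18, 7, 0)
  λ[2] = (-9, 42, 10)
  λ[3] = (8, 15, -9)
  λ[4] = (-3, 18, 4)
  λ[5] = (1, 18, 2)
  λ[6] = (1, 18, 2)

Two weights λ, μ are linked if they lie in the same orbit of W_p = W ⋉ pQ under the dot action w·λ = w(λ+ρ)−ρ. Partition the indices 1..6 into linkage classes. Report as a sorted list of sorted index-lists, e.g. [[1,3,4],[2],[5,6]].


Root system A_3: the 3×3 matrix C matches after relabeling.

Each λ_j+ρ reduced to Ā_29; 3-tuples below use C's row order:

  λ_1 → (1, 8, 8)
  λ_2 → (3, 4, 14)
  λ_3 → (1, 8, 8)
  λ_4 → (2, 19, 3)
  λ_5 → (2, 19, 3)
  λ_6 → (2, 19, 3)

3 distinct reps among the 6 weights ⇒ 3 W_29-linkage classes:

[[1, 3], [2], [4, 5, 6]]


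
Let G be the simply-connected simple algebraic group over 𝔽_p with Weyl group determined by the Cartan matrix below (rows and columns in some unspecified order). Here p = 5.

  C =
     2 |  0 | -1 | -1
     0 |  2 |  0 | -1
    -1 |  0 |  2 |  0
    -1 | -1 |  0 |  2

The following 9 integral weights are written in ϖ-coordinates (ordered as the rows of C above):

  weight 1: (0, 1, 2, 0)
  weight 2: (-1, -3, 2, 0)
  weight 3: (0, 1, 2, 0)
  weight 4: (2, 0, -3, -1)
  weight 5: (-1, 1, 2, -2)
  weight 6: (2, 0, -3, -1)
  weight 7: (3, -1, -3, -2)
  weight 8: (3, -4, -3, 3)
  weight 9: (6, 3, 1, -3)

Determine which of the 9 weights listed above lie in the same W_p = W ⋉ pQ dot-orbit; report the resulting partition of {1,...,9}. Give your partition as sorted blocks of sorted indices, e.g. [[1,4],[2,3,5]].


Dynkin diagram of C (from the 6 off-diagonal −1 entries): A_4.

Ā_5 reps of the 9 weights (A_4, coords as presented):

  λ_1+ρ ↦ (1, 0, 1, 1)
  λ_2+ρ ↦ (1, 1, 2, 0)
  λ_3+ρ ↦ (1, 0, 1, 1)
  λ_4+ρ ↦ (1, 1, 2, 0)
  λ_5+ρ ↦ (1, 1, 2, 0)
  λ_6+ρ ↦ (1, 1, 2, 0)
  λ_7+ρ ↦ (1, 1, 2, 0)
  λ_8+ρ ↦ (1, 0, 1, 1)
  λ_9+ρ ↦ (1, 0, 1, 1)

2 distinct reps among the 9 weights ⇒ 2 W_5-linkage classes:

[[1, 3, 8, 9], [2, 4, 5, 6, 7]]


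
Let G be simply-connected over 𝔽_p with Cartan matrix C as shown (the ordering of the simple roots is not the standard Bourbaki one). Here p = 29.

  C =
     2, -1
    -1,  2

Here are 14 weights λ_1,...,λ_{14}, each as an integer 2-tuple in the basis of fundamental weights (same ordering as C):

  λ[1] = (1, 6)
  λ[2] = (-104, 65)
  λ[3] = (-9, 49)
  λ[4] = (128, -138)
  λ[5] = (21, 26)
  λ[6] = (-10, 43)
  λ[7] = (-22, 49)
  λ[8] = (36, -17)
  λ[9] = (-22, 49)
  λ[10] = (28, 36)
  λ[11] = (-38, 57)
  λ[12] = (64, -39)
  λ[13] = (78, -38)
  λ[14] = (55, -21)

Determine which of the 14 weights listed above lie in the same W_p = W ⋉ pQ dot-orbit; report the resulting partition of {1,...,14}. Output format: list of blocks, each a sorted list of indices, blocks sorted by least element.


Cartan matrix: type A_2 (|W|=6); un-permuting the 2 rows.

Ā_29 reps of the 14 weights (A_2, coords as presented):

    λ_1 → (2, 7)
    λ_2 → (13, 8)
    λ_3 → (13, 8)
    λ_4 → (13, 8)
    λ_5 → (2, 7)
    λ_6 → (6, 14)
    λ_7 → (0, 8)
    λ_8 → (13, 8)
    λ_9 → (0, 8)
    λ_10 → (0, 8)
    λ_11 → (0, 8)
    λ_12 → (2, 7)
    λ_13 → (13, 8)
    λ_14 → (2, 7)

The 14 indices split into 4 linkage classes (same alcove rep ⇔ same W_29-dot-orbit):

[[1, 5, 12, 14], [2, 3, 4, 8, 13], [6], [7, 9, 10, 11]]


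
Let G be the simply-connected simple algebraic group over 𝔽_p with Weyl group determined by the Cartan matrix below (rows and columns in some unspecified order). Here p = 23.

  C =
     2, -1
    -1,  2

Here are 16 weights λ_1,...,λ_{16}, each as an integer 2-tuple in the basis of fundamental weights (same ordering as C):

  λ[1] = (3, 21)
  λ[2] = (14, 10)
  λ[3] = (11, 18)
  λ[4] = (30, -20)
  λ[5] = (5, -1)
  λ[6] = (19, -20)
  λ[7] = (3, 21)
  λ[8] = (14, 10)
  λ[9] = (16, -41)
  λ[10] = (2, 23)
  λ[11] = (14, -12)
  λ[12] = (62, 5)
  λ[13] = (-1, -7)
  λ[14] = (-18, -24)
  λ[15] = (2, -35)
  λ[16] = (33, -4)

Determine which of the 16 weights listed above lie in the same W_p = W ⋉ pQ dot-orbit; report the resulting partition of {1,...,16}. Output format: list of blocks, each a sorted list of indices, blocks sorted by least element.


Cartan matrix: type A_2 (|W|=6); un-permuting the 2 rows.

Folding the 16 weights λ_j+ρ into Ā_23 (reps in the given 2-coord order):

  λ_1 → (1, 19);  λ_2 → (12, 8);  λ_3 → (4, 11);  λ_4 → (4, 11);  λ_5 → (6, 0);  λ_6 → (1, 19);  λ_7 → (1, 19);  λ_8 → (12, 8);  λ_9 → (6, 0);  λ_10 → (1, 19);  λ_11 → (4, 11);  λ_12 → (6, 0);  λ_13 → (6, 0);  λ_14 → (6, 0);  λ_15 → (12, 8);  λ_16 → (12, 8)

4 distinct reps among the 16 weights ⇒ 4 W_23-linkage classes:

[[1, 6, 7, 10], [2, 8, 15, 16], [3, 4, 11], [5, 9, 12, 13, 14]]


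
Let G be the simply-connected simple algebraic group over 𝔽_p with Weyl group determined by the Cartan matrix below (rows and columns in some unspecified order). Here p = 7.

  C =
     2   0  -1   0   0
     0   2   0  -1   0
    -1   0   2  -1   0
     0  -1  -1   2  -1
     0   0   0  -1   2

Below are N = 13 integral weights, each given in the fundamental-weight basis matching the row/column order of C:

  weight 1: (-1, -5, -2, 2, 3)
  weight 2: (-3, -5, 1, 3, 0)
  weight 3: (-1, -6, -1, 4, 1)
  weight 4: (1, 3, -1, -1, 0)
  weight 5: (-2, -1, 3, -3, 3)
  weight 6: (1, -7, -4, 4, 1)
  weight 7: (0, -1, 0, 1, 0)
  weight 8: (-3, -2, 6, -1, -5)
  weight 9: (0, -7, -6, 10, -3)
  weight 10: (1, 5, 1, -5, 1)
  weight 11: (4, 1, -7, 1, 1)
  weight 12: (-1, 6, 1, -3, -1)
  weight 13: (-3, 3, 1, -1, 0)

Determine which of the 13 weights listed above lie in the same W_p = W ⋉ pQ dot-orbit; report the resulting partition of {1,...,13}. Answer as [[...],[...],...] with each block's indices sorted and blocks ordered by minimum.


Dynkin diagram of C (from the 8 off-diagonal −1 entries): D_5.

Alcove-folded reps (p=7, 13 weights, presented ϖ-order):

  1: (1, 2, 1, 0, 2)
  2: (2, 4, 0, 0, 1)
  3: (0, 5, 0, 0, 2)
  4: (2, 4, 0, 0, 1)
  5: (1, 2, 1, 0, 2)
  6: (1, 2, 1, 0, 2)
  7: (1, 0, 0, 2, 1)
  8: (2, 4, 0, 0, 1)
  9: (0, 2, 1, 0, 2)
  10: (0, 2, 1, 0, 2)
  11: (1, 2, 1, 0, 2)
  12: (0, 5, 0, 0, 2)
  13: (2, 4, 0, 0, 1)

Linkage partition of the 13 weights (5 classes, p=7):

[[1, 5, 6, 11], [2, 4, 8, 13], [3, 12], [7], [9, 10]]


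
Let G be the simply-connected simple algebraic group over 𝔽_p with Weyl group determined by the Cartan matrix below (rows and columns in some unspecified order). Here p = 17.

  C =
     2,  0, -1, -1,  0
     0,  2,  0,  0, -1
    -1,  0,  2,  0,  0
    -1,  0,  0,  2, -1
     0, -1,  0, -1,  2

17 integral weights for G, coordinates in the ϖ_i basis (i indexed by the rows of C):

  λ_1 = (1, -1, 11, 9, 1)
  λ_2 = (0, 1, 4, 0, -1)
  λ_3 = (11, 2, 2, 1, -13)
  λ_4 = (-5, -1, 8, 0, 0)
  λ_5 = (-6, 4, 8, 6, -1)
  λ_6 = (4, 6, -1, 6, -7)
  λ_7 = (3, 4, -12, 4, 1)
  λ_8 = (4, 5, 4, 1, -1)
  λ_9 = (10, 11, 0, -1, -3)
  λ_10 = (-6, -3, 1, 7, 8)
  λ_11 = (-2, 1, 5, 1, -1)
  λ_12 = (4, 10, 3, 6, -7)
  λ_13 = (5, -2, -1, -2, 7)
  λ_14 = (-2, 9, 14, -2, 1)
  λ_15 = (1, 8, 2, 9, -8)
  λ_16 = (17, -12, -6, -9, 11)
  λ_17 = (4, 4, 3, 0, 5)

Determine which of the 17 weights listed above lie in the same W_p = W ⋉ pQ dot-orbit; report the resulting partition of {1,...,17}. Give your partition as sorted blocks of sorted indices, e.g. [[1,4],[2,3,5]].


C ↔ A_5 under row/col permutation; |W(A_5)| = 720.

Alcove-folded reps (p=17, 17 weights, presented ϖ-order):

    [1] (2, 2, 3, 3, 7)
    [2] (1, 2, 5, 1, 0)
    [3] (2, 2, 3, 3, 7)
    [4] (1, 2, 5, 1, 0)
    [5] (5, 5, 4, 2, 0)
    [6] (5, 1, 0, 1, 6)
    [7] (5, 5, 4, 2, 0)
    [8] (5, 5, 4, 2, 0)
    [9] (5, 5, 4, 2, 0)
    [10] (2, 2, 3, 3, 7)
    [11] (1, 2, 5, 1, 0)
    [12] (5, 1, 0, 1, 6)
    [13] (5, 1, 0, 1, 6)
    [14] (1, 2, 5, 1, 0)
    [15] (2, 2, 3, 3, 7)
    [16] (5, 1, 0, 1, 6)
    [17] (5, 1, 0, 1, 6)

Partition of {1..17} into 4 W_17-dot-orbits:

[[1, 3, 10, 15], [2, 4, 11, 14], [5, 7, 8, 9], [6, 12, 13, 16, 17]]


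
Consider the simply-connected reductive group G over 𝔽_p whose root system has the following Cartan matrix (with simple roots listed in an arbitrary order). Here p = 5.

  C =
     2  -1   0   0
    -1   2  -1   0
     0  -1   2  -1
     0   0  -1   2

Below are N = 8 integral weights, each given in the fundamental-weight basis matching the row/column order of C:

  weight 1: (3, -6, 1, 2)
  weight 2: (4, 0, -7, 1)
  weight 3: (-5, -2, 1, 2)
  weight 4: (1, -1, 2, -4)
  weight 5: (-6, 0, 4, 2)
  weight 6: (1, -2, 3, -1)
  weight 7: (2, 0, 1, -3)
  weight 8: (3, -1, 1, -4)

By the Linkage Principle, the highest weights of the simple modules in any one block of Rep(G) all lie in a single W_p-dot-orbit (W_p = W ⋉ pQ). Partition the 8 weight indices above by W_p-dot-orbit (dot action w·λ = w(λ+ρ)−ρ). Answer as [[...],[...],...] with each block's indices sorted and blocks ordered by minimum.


A_4 Cartan matrix, 4 simple roots permuted; ρ=(1,1,1,1).

W_5-reps of the 8 weights in Ā_5 (same 4-coord order as C):

  λ_1+ρ ↦ (1, 1, 3, 0) · λ_2+ρ ↦ (1, 1, 3, 0) · λ_3+ρ ↦ (1, 1, 3, 0) · λ_4+ρ ↦ (2, 0, 0, 3) · λ_5+ρ ↦ (3, 1, 0, 1) · λ_6+ρ ↦ (1, 1, 3, 0) · λ_7+ρ ↦ (2, 1, 0, 1) · λ_8+ρ ↦ (2, 1, 0, 1)

The 8 indices split into 4 linkage classes (same alcove rep ⇔ same W_5-dot-orbit):

[[1, 2, 3, 6], [4], [5], [7, 8]]


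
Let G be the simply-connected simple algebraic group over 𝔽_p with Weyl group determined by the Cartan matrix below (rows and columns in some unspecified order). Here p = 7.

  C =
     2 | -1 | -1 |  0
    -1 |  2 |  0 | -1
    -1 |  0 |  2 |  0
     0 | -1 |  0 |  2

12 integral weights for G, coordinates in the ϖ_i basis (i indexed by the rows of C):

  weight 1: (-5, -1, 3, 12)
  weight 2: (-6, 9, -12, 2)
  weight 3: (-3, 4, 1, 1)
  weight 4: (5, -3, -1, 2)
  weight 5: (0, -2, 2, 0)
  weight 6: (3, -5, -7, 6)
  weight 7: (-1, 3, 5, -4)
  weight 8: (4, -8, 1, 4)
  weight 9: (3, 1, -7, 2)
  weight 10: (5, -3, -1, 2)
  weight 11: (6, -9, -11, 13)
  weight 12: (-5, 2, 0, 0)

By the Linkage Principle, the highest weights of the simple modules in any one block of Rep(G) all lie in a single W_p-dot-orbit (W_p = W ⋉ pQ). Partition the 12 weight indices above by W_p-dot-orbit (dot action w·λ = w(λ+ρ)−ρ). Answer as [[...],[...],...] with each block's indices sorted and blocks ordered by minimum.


Cartan matrix: type A_4 (|W|=120); un-permuting the 4 rows.

Ā_7 reps of the 12 weights (A_4, coords as presented):

  1: (4, 2, 0, 1) · 2: (2, 1, 1, 2) · 3: (2, 3, 0, 2) · 4: (4, 2, 0, 1) · 5: (0, 1, 3, 0) · 6: (4, 2, 0, 1) · 7: (0, 1, 3, 0) · 8: (2, 3, 0, 2) · 9: (2, 0, 2, 1) · 10: (4, 2, 0, 1) · 11: (0, 1, 3, 0) · 12: (0, 1, 3, 0)

The 12 indices split into 5 linkage classes (same alcove rep ⇔ same W_7-dot-orbit):

[[1, 4, 6, 10], [2], [3, 8], [5, 7, 11, 12], [9]]


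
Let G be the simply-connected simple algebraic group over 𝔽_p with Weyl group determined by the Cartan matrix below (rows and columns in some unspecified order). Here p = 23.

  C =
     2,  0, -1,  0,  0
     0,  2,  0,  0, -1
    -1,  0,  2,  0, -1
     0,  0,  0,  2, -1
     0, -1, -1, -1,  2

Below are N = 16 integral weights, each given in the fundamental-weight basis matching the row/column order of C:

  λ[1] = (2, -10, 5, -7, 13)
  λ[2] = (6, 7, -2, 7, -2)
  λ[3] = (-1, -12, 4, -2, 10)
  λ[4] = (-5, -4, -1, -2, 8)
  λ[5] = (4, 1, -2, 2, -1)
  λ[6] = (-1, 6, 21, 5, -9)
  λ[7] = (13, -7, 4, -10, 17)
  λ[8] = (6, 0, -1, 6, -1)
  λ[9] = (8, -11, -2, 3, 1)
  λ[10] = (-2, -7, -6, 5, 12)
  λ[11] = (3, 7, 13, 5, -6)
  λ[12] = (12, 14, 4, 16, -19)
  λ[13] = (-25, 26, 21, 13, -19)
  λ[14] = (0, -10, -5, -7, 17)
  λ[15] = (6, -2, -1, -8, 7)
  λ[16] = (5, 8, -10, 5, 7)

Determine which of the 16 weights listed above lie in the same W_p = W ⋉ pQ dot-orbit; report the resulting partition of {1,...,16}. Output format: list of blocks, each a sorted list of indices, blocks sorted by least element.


Root system D_5: the 5×5 matrix C matches after relabeling.

Alcove-folded reps (p=23, 16 weights, presented ϖ-order):

  λ_1+ρ ↦ (3, 8, 0, 5, 1) · λ_2+ρ ↦ (5, 6, 1, 6, 1) · λ_3+ρ ↦ (0, 10, 4, 0, 1) · λ_4+ρ ↦ (0, 3, 4, 1, 1) · λ_5+ρ ↦ (4, 1, 0, 2, 1) · λ_6+ρ ↦ (4, 1, 0, 2, 1) · λ_7+ρ ↦ (3, 8, 0, 5, 1) · λ_8+ρ ↦ (7, 1, 0, 7, 0) · λ_9+ρ ↦ (0, 3, 4, 1, 1) · λ_10+ρ ↦ (5, 6, 1, 6, 1) · λ_11+ρ ↦ (0, 3, 4, 1, 1) · λ_12+ρ ↦ (0, 3, 4, 1, 1) · λ_13+ρ ↦ (4, 1, 0, 2, 1) · λ_14+ρ ↦ (3, 8, 0, 5, 1) · λ_15+ρ ↦ (7, 1, 0, 7, 0) · λ_16+ρ ↦ (3, 8, 0, 5, 1)

Grouping the 16 weights by Ā_23-representative: 6 linkage classes.

[[1, 7, 14, 16], [2, 10], [3], [4, 9, 11, 12], [5, 6, 13], [8, 15]]


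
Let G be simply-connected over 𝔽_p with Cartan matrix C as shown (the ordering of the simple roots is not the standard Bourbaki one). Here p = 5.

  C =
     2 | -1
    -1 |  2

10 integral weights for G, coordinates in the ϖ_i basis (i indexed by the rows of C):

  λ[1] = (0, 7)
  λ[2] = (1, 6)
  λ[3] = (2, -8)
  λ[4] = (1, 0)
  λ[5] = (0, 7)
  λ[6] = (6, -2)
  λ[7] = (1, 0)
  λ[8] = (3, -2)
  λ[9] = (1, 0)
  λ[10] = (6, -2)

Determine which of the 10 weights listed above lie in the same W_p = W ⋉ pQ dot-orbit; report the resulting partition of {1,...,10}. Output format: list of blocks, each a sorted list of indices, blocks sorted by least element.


Cartan matrix: type A_2 (|W|=6); un-permuting the 2 rows.

Ā_5 reps of the 10 weights (A_2, coords as presented):

    λ_1 → (3, 1)
    λ_2 → (2, 1)
    λ_3 → (2, 1)
    λ_4 → (2, 1)
    λ_5 → (3, 1)
    λ_6 → (3, 1)
    λ_7 → (2, 1)
    λ_8 → (3, 1)
    λ_9 → (2, 1)
    λ_10 → (3, 1)

Partition of {1..10} into 2 W_5-dot-orbits:

[[1, 5, 6, 8, 10], [2, 3, 4, 7, 9]]


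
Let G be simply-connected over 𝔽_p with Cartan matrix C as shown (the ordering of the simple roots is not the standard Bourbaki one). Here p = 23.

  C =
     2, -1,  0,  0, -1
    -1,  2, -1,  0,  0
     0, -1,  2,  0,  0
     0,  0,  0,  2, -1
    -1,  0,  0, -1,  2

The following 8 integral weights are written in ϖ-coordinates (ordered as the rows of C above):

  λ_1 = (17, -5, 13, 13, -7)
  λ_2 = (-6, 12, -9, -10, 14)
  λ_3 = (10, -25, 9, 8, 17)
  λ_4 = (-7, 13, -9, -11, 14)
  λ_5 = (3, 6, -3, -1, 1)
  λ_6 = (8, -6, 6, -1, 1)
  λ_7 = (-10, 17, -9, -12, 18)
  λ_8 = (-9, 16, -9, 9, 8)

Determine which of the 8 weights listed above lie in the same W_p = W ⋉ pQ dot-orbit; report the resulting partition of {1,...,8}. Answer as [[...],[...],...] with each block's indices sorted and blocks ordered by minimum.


Cartan matrix: type A_5 (|W|=720); un-permuting the 5 rows.

λ_j+ρ reflected into Ā_23 (⟨·,θ^∨⟩≤23); 5-tuples as given:

  λ_1+ρ ↦ (8, 1, 3, 5, 1)
  λ_2+ρ ↦ (5, 0, 8, 9, 1)
  λ_3+ρ ↦ (8, 1, 3, 5, 1)
  λ_4+ρ ↦ (5, 0, 8, 9, 1)
  λ_5+ρ ↦ (4, 5, 2, 0, 2)
  λ_6+ρ ↦ (4, 5, 2, 0, 2)
  λ_7+ρ ↦ (8, 1, 3, 5, 1)
  λ_8+ρ ↦ (8, 1, 3, 5, 1)

These 8 weights hit 3 W_23-dot-orbits; sizes (4, 2, 2):

[[1, 3, 7, 8], [2, 4], [5, 6]]


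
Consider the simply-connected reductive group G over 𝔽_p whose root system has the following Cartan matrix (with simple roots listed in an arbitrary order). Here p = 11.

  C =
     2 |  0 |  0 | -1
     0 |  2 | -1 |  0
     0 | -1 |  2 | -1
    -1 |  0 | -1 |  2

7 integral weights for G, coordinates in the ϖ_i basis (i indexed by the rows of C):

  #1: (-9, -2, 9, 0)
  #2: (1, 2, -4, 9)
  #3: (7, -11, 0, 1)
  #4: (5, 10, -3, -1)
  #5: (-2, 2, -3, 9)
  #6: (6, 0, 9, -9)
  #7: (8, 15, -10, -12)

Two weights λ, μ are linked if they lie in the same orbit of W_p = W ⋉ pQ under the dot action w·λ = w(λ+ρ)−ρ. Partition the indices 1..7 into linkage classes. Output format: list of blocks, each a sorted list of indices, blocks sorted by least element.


A_4 Cartan matrix, 4 simple roots permuted; ρ=(1,1,1,1).

Ā_11 reps of the 7 weights (A_4, coords as presented):

    λ_1 → (1, 1, 2, 7)
    λ_2 → (1, 1, 2, 7)
    λ_3 → (1, 1, 2, 7)
    λ_4 → (0, 5, 0, 2)
    λ_5 → (1, 1, 2, 7)
    λ_6 → (1, 1, 2, 7)
    λ_7 → (0, 5, 0, 2)

Partition of {1..7} into 2 W_11-dot-orbits:

[[1, 2, 3, 5, 6], [4, 7]]


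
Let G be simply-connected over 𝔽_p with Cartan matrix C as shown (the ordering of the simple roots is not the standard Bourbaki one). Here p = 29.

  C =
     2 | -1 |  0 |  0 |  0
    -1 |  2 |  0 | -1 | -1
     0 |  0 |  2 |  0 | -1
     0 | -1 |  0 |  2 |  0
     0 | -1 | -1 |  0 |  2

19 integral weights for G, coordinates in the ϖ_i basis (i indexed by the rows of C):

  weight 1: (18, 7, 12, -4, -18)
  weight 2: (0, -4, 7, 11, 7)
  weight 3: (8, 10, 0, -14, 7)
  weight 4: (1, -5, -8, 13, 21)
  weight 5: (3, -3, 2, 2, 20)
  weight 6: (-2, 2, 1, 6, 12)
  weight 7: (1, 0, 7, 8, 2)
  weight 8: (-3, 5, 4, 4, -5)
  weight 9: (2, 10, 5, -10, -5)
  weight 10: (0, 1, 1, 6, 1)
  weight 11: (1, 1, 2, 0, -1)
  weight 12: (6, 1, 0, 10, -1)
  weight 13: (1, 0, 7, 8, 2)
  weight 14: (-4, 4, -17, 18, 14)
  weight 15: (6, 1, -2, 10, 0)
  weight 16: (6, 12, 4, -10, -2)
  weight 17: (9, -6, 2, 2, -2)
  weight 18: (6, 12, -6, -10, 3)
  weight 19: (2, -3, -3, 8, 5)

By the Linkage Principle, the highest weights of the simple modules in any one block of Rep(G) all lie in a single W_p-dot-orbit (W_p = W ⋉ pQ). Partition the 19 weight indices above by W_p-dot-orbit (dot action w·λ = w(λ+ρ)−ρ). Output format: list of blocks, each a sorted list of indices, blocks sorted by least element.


Dynkin diagram of C (from the 8 off-diagonal −1 entries): D_5.

λ_j+ρ reflected into Ā_29 (⟨·,θ^∨⟩≤29); 5-tuples as given:

  [1] (7, 3, 4, 9, 1);  [2] (2, 1, 8, 9, 3);  [3] (7, 2, 1, 11, 0);  [4] (1, 2, 2, 7, 2);  [5] (2, 2, 3, 1, 0);  [6] (1, 2, 2, 7, 2);  [7] (2, 1, 8, 9, 3);  [8] (2, 0, 1, 5, 4);  [9] (1, 2, 2, 7, 2);  [10] (1, 2, 2, 7, 2);  [11] (2, 2, 3, 1, 0);  [12] (7, 2, 1, 11, 0);  [13] (2, 1, 8, 9, 3);  [14] (7, 3, 4, 9, 1);  [15] (7, 2, 1, 11, 0);  [16] (7, 3, 4, 9, 1);  [17] (2, 2, 3, 1, 0);  [18] (7, 3, 4, 9, 1);  [19] (1, 2, 2, 7, 2)

These 19 weights hit 6 W_29-dot-orbits; sizes (4, 3, 3, 5, 3, 1):

[[1, 14, 16, 18], [2, 7, 13], [3, 12, 15], [4, 6, 9, 10, 19], [5, 11, 17], [8]]


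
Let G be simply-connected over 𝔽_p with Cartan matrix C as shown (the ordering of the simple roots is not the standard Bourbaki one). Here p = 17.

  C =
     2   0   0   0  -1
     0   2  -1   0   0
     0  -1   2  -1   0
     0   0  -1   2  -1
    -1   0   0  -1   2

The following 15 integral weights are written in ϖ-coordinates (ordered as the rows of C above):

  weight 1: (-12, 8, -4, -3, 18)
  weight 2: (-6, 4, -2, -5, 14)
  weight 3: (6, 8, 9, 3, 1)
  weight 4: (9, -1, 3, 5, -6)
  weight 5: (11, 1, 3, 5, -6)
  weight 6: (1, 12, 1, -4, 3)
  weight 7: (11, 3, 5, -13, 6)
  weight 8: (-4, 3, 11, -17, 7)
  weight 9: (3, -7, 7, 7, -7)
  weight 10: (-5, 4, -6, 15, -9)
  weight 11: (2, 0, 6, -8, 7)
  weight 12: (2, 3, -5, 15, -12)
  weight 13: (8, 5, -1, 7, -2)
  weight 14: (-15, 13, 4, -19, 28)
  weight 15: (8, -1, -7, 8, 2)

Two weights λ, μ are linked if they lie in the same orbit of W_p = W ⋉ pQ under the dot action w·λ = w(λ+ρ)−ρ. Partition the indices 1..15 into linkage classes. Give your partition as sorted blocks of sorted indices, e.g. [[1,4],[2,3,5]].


C ↔ A_5 under row/col permutation; |W(A_5)| = 720.

Each λ_j+ρ reduced to Ā_17; 5-tuples below use C's row order:

  λ_1 → (5, 2, 0, 3, 3);  λ_2 → (5, 0, 4, 1, 5);  λ_3 → (2, 6, 2, 2, 4);  λ_4 → (5, 0, 4, 1, 5);  λ_5 → (5, 0, 4, 1, 5);  λ_6 → (1, 11, 1, 2, 1);  λ_7 → (5, 0, 4, 1, 5);  λ_8 → (8, 0, 4, 1, 3);  λ_9 → (2, 6, 2, 2, 4);  λ_10 → (8, 0, 4, 1, 3);  λ_11 → (3, 1, 0, 7, 1);  λ_12 → (8, 0, 4, 1, 3);  λ_13 → (3, 1, 0, 7, 1);  λ_14 → (1, 11, 1, 2, 1);  λ_15 → (5, 2, 0, 3, 3)

These 15 weights hit 6 W_17-dot-orbits; sizes (2, 4, 2, 2, 3, 2):

[[1, 15], [2, 4, 5, 7], [3, 9], [6, 14], [8, 10, 12], [11, 13]]


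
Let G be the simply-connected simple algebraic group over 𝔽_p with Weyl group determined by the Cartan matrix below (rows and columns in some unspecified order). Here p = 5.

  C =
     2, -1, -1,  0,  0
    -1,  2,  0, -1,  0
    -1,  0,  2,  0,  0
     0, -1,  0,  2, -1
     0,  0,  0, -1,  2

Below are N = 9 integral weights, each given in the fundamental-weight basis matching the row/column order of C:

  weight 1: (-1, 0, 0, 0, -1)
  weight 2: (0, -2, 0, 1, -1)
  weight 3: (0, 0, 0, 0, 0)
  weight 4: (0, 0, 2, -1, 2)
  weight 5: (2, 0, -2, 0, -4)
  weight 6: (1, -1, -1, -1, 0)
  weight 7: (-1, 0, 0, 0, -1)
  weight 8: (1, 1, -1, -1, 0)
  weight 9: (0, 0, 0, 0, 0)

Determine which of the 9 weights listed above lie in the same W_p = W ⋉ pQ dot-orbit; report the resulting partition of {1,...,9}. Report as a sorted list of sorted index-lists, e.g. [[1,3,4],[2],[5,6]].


Type A_5, rank 5, |W|=720; reorder rows/cols to standard.

Alcove-folded reps (p=5, 9 weights, presented ϖ-order):

  1: (0, 1, 1, 1, 0);  2: (0, 1, 1, 1, 0);  3: (1, 1, 1, 1, 1);  4: (1, 1, 0, 0, 0);  5: (1, 1, 1, 1, 1);  6: (2, 0, 0, 0, 1);  7: (0, 1, 1, 1, 0);  8: (2, 2, 0, 0, 1);  9: (1, 1, 1, 1, 1)

Grouping the 9 weights by Ā_5-representative: 5 linkage classes.

[[1, 2, 7], [3, 5, 9], [4], [6], [8]]


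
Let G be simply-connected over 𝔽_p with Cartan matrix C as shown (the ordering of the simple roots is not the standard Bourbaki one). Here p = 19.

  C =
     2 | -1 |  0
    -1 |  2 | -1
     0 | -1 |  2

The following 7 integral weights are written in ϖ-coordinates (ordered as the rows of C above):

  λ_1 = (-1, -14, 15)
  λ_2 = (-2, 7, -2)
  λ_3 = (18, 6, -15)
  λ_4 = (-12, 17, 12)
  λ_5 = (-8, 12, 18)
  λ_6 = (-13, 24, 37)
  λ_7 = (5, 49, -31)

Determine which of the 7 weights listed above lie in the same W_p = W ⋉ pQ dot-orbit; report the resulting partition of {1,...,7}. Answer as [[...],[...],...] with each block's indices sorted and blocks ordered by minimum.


Root system A_3: the 3×3 matrix C matches after relabeling.

W_19-reps of the 7 weights in Ā_19 (same 3-coord order as C):

    1: (13, 0, 3)
    2: (1, 6, 1)
    3: (5, 7, 0)
    4: (1, 6, 1)
    5: (6, 0, 6)
    6: (6, 0, 6)
    7: (1, 6, 1)

Linkage partition of the 7 weights (4 classes, p=19):

[[1], [2, 4, 7], [3], [5, 6]]


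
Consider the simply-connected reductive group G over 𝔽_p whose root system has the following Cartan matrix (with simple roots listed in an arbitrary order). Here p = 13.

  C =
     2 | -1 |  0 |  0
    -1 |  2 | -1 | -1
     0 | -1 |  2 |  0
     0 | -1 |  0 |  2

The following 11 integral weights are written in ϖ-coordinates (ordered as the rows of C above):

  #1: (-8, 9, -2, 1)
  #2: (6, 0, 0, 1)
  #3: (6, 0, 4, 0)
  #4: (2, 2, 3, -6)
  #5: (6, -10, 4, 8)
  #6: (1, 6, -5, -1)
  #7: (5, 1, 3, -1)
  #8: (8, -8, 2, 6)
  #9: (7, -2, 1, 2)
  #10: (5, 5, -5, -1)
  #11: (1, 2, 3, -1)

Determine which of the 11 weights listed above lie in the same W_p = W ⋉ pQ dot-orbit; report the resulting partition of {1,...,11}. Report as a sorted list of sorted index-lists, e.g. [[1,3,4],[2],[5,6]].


Type D_4, rank 4, |W|=192; reorder rows/cols to standard.

Ā_13 reps of the 11 weights (D_4, coords as presented):

  [1] (7, 1, 1, 2);  [2] (7, 1, 1, 2);  [3] (6, 1, 4, 0);  [4] (1, 2, 2, 3);  [5] (2, 3, 4, 0);  [6] (2, 3, 4, 0);  [7] (6, 1, 4, 0);  [8] (2, 3, 4, 0);  [9] (7, 1, 1, 2);  [10] (6, 1, 4, 0);  [11] (2, 3, 4, 0)

Grouping the 11 weights by Ā_13-representative: 4 linkage classes.

[[1, 2, 9], [3, 7, 10], [4], [5, 6, 8, 11]]


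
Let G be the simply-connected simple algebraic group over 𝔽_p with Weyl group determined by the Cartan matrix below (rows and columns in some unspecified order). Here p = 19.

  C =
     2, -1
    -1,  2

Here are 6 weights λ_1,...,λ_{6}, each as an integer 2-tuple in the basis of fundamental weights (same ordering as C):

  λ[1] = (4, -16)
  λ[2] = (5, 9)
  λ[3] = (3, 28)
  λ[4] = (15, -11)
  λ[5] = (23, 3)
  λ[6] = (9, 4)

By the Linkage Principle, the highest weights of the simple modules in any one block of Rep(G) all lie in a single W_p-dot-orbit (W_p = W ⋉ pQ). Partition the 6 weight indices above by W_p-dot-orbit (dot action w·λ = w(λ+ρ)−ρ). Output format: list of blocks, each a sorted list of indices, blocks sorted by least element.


Cartan matrix: type A_2 (|W|=6); un-permuting the 2 rows.

Alcove-folded reps (p=19, 6 weights, presented ϖ-order):

  λ_1+ρ ↦ (10, 5) · λ_2+ρ ↦ (6, 10) · λ_3+ρ ↦ (10, 5) · λ_4+ρ ↦ (6, 10) · λ_5+ρ ↦ (10, 5) · λ_6+ρ ↦ (10, 5)

2 distinct reps among the 6 weights ⇒ 2 W_19-linkage classes:

[[1, 3, 5, 6], [2, 4]]


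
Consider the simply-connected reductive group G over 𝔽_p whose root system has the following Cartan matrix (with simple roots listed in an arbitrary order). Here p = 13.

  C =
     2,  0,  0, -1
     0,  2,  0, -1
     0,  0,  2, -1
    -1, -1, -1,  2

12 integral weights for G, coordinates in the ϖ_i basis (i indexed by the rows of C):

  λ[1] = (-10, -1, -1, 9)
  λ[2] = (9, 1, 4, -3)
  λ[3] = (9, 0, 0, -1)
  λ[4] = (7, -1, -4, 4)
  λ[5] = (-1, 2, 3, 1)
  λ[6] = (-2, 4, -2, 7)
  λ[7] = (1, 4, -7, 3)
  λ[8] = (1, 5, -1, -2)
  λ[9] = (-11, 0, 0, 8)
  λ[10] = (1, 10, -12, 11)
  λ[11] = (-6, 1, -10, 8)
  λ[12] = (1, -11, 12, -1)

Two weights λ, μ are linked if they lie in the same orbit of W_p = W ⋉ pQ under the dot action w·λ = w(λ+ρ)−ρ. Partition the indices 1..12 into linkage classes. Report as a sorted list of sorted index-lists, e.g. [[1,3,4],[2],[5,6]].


Cartan matrix: type D_4 (|W|=192); un-permuting the 4 rows.

Folding the 12 weights λ_j+ρ into Ā_13 (reps in the given 4-coord order):

  1: (9, 0, 0, 1) · 2: (8, 0, 3, 0) · 3: (10, 1, 1, 0) · 4: (8, 0, 3, 0) · 5: (0, 3, 4, 2) · 6: (1, 5, 1, 0) · 7: (0, 3, 4, 2) · 8: (1, 5, 1, 0) · 9: (9, 0, 0, 1) · 10: (10, 1, 1, 0) · 11: (0, 3, 4, 2) · 12: (8, 0, 3, 0)

Grouping the 12 weights by Ā_13-representative: 5 linkage classes.

[[1, 9], [2, 4, 12], [3, 10], [5, 7, 11], [6, 8]]


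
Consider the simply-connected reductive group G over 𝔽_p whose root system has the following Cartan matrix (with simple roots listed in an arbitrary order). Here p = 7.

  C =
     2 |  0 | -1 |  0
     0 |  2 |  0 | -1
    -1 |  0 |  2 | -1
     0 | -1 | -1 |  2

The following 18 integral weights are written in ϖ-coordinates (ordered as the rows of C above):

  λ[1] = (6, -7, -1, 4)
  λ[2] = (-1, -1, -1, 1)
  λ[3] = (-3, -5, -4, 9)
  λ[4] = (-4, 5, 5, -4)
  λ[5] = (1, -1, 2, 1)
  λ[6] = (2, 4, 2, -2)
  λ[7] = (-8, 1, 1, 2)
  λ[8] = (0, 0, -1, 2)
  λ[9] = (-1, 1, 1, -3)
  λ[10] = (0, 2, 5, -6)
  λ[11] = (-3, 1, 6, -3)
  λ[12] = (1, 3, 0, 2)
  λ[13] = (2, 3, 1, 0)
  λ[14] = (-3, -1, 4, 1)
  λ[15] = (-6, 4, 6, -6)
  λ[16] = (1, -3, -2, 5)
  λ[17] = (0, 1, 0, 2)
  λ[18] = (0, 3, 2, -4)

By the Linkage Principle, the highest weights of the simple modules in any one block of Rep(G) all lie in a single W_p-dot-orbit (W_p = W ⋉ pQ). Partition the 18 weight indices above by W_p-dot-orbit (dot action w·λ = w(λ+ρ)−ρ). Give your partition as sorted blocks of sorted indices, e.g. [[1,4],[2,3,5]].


C ↔ A_4 under row/col permutation; |W(A_4)| = 120.

Ā_7 reps of the 18 weights (A_4, coords as presented):

  λ_1+ρ ↦ (1, 0, 1, 0)
  λ_2+ρ ↦ (0, 0, 0, 2)
  λ_3+ρ ↦ (0, 1, 2, 1)
  λ_4+ρ ↦ (1, 1, 0, 3)
  λ_5+ρ ↦ (2, 0, 3, 2)
  λ_6+ρ ↦ (0, 1, 2, 1)
  λ_7+ρ ↦ (2, 0, 3, 2)
  λ_8+ρ ↦ (1, 1, 0, 3)
  λ_9+ρ ↦ (0, 0, 0, 2)
  λ_10+ρ ↦ (1, 2, 1, 3)
  λ_11+ρ ↦ (2, 0, 3, 2)
  λ_12+ρ ↦ (1, 1, 0, 3)
  λ_13+ρ ↦ (0, 1, 2, 1)
  λ_14+ρ ↦ (2, 0, 3, 2)
  λ_15+ρ ↦ (2, 0, 3, 2)
  λ_16+ρ ↦ (1, 2, 1, 3)
  λ_17+ρ ↦ (1, 2, 1, 3)
  λ_18+ρ ↦ (1, 1, 0, 3)

Linkage partition of the 18 weights (6 classes, p=7):

[[1], [2, 9], [3, 6, 13], [4, 8, 12, 18], [5, 7, 11, 14, 15], [10, 16, 17]]


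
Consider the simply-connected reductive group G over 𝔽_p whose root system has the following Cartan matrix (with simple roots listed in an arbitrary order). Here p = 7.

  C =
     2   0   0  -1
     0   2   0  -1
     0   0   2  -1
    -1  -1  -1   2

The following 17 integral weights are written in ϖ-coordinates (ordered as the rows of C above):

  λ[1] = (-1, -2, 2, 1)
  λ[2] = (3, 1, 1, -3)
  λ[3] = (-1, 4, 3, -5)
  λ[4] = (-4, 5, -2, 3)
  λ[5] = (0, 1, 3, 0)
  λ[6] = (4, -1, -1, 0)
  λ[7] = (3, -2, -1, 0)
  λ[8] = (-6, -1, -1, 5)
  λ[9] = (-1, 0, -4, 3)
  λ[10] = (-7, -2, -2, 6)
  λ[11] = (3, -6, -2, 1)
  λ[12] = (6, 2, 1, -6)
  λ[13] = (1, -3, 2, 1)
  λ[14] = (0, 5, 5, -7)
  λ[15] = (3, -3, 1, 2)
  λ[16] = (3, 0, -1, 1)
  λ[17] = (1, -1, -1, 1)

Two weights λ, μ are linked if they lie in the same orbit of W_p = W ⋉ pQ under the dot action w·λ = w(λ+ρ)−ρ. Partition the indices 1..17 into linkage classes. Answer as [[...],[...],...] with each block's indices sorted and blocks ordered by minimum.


Root system D_4: the 4×4 matrix C matches after relabeling.

Ā_7 reps of the 17 weights (D_4, coords as presented):

    λ_1+ρ ↦ (0, 1, 3, 1)
    λ_2+ρ ↦ (2, 0, 0, 2)
    λ_3+ρ ↦ (4, 1, 0, 0)
    λ_4+ρ ↦ (0, 3, 2, 1)
    λ_5+ρ ↦ (0, 1, 3, 1)
    λ_6+ρ ↦ (5, 0, 0, 1)
    λ_7+ρ ↦ (4, 1, 0, 0)
    λ_8+ρ ↦ (5, 0, 0, 1)
    λ_9+ρ ↦ (0, 1, 3, 1)
    λ_10+ρ ↦ (5, 0, 0, 1)
    λ_11+ρ ↦ (0, 1, 3, 1)
    λ_12+ρ ↦ (2, 2, 3, 0)
    λ_13+ρ ↦ (2, 2, 3, 0)
    λ_14+ρ ↦ (5, 0, 0, 1)
    λ_15+ρ ↦ (2, 0, 0, 2)
    λ_16+ρ ↦ (4, 1, 0, 0)
    λ_17+ρ ↦ (2, 0, 0, 2)

Partition of {1..17} into 6 W_7-dot-orbits:

[[1, 5, 9, 11], [2, 15, 17], [3, 7, 16], [4], [6, 8, 10, 14], [12, 13]]


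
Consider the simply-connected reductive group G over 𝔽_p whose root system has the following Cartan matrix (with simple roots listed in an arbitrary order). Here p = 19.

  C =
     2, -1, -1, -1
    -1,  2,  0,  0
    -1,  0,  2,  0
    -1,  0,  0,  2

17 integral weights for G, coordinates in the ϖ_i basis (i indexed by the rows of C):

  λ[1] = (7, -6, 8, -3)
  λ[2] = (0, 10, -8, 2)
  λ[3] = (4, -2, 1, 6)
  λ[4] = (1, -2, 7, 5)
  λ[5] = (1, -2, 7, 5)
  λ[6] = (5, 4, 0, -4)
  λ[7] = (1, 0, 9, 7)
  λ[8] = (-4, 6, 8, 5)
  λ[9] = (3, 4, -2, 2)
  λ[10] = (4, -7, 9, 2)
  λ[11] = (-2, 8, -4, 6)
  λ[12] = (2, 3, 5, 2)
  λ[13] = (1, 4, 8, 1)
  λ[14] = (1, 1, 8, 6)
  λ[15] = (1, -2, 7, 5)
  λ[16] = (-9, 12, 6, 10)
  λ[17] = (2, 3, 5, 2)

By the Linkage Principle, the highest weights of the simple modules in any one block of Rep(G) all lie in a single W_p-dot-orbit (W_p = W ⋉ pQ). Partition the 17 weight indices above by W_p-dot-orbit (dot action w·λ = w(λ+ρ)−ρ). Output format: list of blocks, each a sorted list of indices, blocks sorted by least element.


Root system D_4: the 4×4 matrix C matches after relabeling.

W_19-reps of the 17 weights in Ā_19 (same 4-coord order as C):

  [1] (1, 5, 9, 2) · [2] (3, 5, 1, 3) · [3] (4, 1, 2, 7) · [4] (1, 1, 8, 6) · [5] (1, 1, 8, 6) · [6] (3, 5, 1, 3) · [7] (1, 1, 8, 6) · [8] (3, 4, 6, 3) · [9] (3, 5, 1, 3) · [10] (1, 5, 9, 2) · [11] (3, 5, 1, 3) · [12] (3, 4, 6, 3) · [13] (1, 5, 9, 2) · [14] (1, 1, 8, 6) · [15] (1, 1, 8, 6) · [16] (3, 5, 1, 3) · [17] (3, 4, 6, 3)

The 17 indices split into 5 linkage classes (same alcove rep ⇔ same W_19-dot-orbit):

[[1, 10, 13], [2, 6, 9, 11, 16], [3], [4, 5, 7, 14, 15], [8, 12, 17]]


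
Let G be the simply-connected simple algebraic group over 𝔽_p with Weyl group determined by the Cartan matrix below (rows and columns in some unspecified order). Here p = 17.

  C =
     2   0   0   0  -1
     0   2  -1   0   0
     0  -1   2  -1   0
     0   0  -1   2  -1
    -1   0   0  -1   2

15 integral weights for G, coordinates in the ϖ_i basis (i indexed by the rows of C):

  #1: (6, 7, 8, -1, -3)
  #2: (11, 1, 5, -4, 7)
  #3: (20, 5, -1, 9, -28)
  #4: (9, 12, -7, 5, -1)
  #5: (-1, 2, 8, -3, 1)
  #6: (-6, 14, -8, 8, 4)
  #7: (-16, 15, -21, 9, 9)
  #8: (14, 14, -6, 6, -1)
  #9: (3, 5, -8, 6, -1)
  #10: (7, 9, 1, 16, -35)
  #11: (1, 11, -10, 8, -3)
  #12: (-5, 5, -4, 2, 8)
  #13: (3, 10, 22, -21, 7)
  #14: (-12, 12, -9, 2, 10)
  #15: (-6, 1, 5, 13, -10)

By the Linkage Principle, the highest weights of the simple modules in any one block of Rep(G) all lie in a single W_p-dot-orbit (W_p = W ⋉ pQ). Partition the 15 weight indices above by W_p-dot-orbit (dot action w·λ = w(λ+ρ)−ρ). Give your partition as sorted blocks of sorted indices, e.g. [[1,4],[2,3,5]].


A_5 Cartan matrix, 5 simple roots permuted; ρ=(1,1,1,1,1).

λ_j+ρ reflected into Ā_17 (⟨·,θ^∨⟩≤17); 5-tuples as given:

  λ_1+ρ ↦ (0, 3, 7, 2, 0);  λ_2+ρ ↦ (4, 3, 3, 0, 5);  λ_3+ρ ↦ (4, 1, 6, 0, 0);  λ_4+ρ ↦ (4, 1, 6, 0, 0);  λ_5+ρ ↦ (0, 3, 7, 2, 0);  λ_6+ρ ↦ (0, 3, 7, 2, 0);  λ_7+ρ ↦ (3, 1, 1, 5, 7);  λ_8+ρ ↦ (0, 5, 0, 2, 0);  λ_9+ρ ↦ (4, 1, 6, 0, 0);  λ_10+ρ ↦ (0, 3, 7, 2, 0);  λ_11+ρ ↦ (0, 3, 7, 2, 0);  λ_12+ρ ↦ (4, 3, 3, 0, 5);  λ_13+ρ ↦ (4, 3, 3, 0, 5);  λ_14+ρ ↦ (4, 3, 3, 0, 5);  λ_15+ρ ↦ (4, 3, 3, 0, 5)

Linkage partition of the 15 weights (5 classes, p=17):

[[1, 5, 6, 10, 11], [2, 12, 13, 14, 15], [3, 4, 9], [7], [8]]
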